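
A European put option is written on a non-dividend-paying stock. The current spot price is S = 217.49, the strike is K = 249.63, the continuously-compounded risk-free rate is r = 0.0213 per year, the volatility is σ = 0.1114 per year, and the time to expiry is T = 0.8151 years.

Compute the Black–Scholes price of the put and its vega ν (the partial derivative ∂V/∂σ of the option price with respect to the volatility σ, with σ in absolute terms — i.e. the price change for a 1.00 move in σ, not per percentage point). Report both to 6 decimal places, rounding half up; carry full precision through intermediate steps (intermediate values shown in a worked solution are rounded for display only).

σ√T = 0.1114·√0.8151 = 0.100575
d₁ = (ln(S/K) + (r+σ²/2)T) / (σ√T) = (ln(217.49/249.63) + (0.0213+0.1114²/2)·0.8151) / 0.100575 = (-0.137827 + 0.022419) / 0.100575 = -1.147477
d₂ = d₁ − σ√T = -1.147477 − 0.100575 = -1.248052
e^{−rT} = e^{−0.0213·0.8151} = 0.982788
N(−d₁) = 0.874408,  N(−d₂) = 0.893994
Put price V = K·e^{−rT}·N(−d₂) − S·N(−d₁) = 219.326604 − 190.174930 = 29.151674
φ(d₁) = (1/√(2π))·e^{−d₁²/2} = 0.206534
ν = S·φ(d₁)·√T = 40.554250

price = 29.151674
ν = 40.554250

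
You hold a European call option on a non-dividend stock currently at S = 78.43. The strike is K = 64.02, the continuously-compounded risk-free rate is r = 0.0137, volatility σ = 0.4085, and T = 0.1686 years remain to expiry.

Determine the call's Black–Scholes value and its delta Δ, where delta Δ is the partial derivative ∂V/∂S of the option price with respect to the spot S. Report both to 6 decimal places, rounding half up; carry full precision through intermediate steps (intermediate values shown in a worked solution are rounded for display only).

σ√T = 0.4085·√0.1686 = 0.167734
d₁ = (ln(S/K) + (r+σ²/2)T) / (σ√T) = (ln(78.43/64.02) + (0.0137+0.4085²/2)·0.1686) / 0.167734 = (0.203011 + 0.016377) / 0.167734 = 1.307953
d₂ = d₁ − σ√T = 1.307953 − 0.167734 = 1.140219
e^{−rT} = e^{−0.0137·0.1686} = 0.997693
N(d₁) = 0.904555,  N(d₂) = 0.872903
Call price V = S·N(d₁) − K·e^{−rT}·N(d₂) = 70.944283 − 55.754291 = 15.189992
Δ = N(d₁) = 0.904555

price = 15.189992
Δ = 0.904555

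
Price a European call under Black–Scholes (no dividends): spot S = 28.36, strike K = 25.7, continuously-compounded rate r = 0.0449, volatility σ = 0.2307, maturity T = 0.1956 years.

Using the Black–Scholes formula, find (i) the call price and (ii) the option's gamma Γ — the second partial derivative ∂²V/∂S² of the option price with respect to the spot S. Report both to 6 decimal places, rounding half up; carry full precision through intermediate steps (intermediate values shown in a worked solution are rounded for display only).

σ√T = 0.2307·√0.1956 = 0.102031
d₁ = (ln(S/K) + (r+σ²/2)T) / (σ√T) = (ln(28.36/25.7) + (0.0449+0.2307²/2)·0.1956) / 0.102031 = (0.098489 + 0.013988) / 0.102031 = 1.102374
d₂ = d₁ − σ√T = 1.102374 − 0.102031 = 1.000343
e^{−rT} = e^{−0.0449·0.1956} = 0.991256
N(d₁) = 0.864850,  N(d₂) = 0.841428
Call price V = S·N(d₁) − K·e^{−rT}·N(d₂) = 24.527160 − 21.435608 = 3.091552
φ(d₁) = (1/√(2π))·e^{−d₁²/2} = 0.217283
Γ = φ(d₁) / (S·σ·√T) = 0.075091

price = 3.091552
Γ = 0.075091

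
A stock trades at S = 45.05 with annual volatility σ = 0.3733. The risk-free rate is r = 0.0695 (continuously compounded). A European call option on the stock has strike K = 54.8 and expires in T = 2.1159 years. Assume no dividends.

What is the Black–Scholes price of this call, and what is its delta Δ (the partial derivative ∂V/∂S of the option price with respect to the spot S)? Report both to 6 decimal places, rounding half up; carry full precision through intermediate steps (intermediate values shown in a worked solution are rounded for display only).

σ√T = 0.3733·√2.1159 = 0.543007
d₁ = (ln(S/K) + (r+σ²/2)T) / (σ√T) = (ln(45.05/54.8) + (0.0695+0.3733²/2)·2.1159) / 0.543007 = (-0.195917 + 0.294483) / 0.543007 = 0.181519
d₂ = d₁ − σ√T = 0.181519 − 0.543007 = -0.361488
e^{−rT} = e^{−0.0695·2.1159} = 0.863246
N(d₁) = 0.572020,  N(d₂) = 0.358867
Call price V = S·N(d₁) − K·e^{−rT}·N(d₂) = 25.769500 − 16.976545 = 8.792955
Δ = N(d₁) = 0.572020

price = 8.792955
Δ = 0.572020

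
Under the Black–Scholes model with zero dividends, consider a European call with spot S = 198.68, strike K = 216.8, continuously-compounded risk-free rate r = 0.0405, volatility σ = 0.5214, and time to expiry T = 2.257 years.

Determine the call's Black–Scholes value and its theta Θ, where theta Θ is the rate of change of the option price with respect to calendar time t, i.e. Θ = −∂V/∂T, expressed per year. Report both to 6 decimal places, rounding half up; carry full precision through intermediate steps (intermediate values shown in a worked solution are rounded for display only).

σ√T = 0.5214·√2.257 = 0.783316
d₁ = (ln(S/K) + (r+σ²/2)T) / (σ√T) = (ln(198.68/216.8) + (0.0405+0.5214²/2)·2.257) / 0.783316 = (-0.087280 + 0.398200) / 0.783316 = 0.396929
d₂ = d₁ − σ√T = 0.396929 − 0.783316 = -0.386387
e^{−rT} = e^{−0.0405·2.257} = 0.912645
N(d₁) = 0.654290,  N(d₂) = 0.349605
Call price V = S·N(d₁) − K·e^{−rT}·N(d₂) = 129.994330 − 69.173341 = 60.820989
φ(d₁) = (1/√(2π))·e^{−d₁²/2} = 0.368721
Θ = −S·φ(d₁)·σ/(2√T) − r·K·e^{−rT}·N(d₂) = −12.712396 − 2.801520 = -15.513916

price = 60.820989
Θ = -15.513916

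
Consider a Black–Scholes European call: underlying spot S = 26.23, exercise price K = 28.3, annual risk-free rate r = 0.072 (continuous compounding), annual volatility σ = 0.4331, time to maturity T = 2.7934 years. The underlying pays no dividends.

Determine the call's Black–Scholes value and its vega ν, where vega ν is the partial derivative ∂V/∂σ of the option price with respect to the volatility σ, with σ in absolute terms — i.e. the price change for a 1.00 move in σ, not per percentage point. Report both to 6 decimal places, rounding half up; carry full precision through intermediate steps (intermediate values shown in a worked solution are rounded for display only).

price = 8.618842
ν = 15.158554

σ√T = 0.4331·√2.7934 = 0.723860
d₁ = (ln(S/K) + (r+σ²/2)T) / (σ√T) = (ln(26.23/28.3) + (0.072+0.4331²/2)·2.7934) / 0.723860 = (-0.075958 + 0.463112) / 0.723860 = 0.534846
d₂ = d₁ − σ√T = 0.534846 − 0.723860 = -0.189014
e^{−rT} = e^{−0.072·2.7934} = 0.817810
N(d₁) = 0.703622,  N(d₂) = 0.425041
Call price V = S·N(d₁) − K·e^{−rT}·N(d₂) = 18.455999 − 9.837157 = 8.618842
φ(d₁) = (1/√(2π))·e^{−d₁²/2} = 0.345774
ν = S·φ(d₁)·√T = 15.158554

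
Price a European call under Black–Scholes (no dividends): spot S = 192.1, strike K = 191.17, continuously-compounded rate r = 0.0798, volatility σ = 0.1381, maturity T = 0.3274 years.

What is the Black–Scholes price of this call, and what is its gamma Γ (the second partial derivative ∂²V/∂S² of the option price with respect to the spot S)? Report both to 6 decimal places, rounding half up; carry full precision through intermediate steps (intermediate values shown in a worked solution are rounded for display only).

σ√T = 0.1381·√0.3274 = 0.079019
d₁ = (ln(S/K) + (r+σ²/2)T) / (σ√T) = (ln(192.1/191.17) + (0.0798+0.1381²/2)·0.3274) / 0.079019 = (0.004853 + 0.029249) / 0.079019 = 0.431560
d₂ = d₁ − σ√T = 0.431560 − 0.079019 = 0.352540
e^{−rT} = e^{−0.0798·0.3274} = 0.974212
N(d₁) = 0.666969,  N(d₂) = 0.637783
Call price V = S·N(d₁) − K·e^{−rT}·N(d₂) = 128.124793 − 118.780842 = 9.343951
φ(d₁) = (1/√(2π))·e^{−d₁²/2} = 0.363469
Γ = φ(d₁) / (S·σ·√T) = 0.023945

price = 9.343951
Γ = 0.023945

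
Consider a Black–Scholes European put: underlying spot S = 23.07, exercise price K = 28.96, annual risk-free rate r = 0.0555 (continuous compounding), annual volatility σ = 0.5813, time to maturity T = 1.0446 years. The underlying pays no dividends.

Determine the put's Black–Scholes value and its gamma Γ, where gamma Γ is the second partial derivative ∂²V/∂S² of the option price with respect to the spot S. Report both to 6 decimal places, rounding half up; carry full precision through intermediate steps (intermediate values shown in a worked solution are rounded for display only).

σ√T = 0.5813·√1.0446 = 0.594122
d₁ = (ln(S/K) + (r+σ²/2)T) / (σ√T) = (ln(23.07/28.96) + (0.0555+0.5813²/2)·1.0446) / 0.594122 = (-0.227382 + 0.234466) / 0.594122 = 0.011922
d₂ = d₁ − σ√T = 0.011922 − 0.594122 = -0.582200
e^{−rT} = e^{−0.0555·1.0446} = 0.943673
N(−d₁) = 0.495244,  N(−d₂) = 0.719784
Put price V = K·e^{−rT}·N(−d₂) − S·N(−d₁) = 19.670815 − 11.425279 = 8.245536
φ(d₁) = (1/√(2π))·e^{−d₁²/2} = 0.398914
Γ = φ(d₁) / (S·σ·√T) = 0.029104

price = 8.245536
Γ = 0.029104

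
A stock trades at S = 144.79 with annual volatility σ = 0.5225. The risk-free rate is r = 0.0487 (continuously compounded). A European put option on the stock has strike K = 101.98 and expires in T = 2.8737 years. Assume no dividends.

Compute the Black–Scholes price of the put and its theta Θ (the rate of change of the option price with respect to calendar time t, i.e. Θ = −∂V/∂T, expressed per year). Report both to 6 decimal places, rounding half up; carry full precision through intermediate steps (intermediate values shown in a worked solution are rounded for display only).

σ√T = 0.5225·√2.8737 = 0.885742
d₁ = (ln(S/K) + (r+σ²/2)T) / (σ√T) = (ln(144.79/101.98) + (0.0487+0.5225²/2)·2.8737) / 0.885742 = (0.350508 + 0.532218) / 0.885742 = 0.996595
d₂ = d₁ − σ√T = 0.996595 − 0.885742 = 0.110854
e^{−rT} = e^{−0.0487·2.8737} = 0.869402
N(−d₁) = 0.159480,  N(−d₂) = 0.455866
Put price V = K·e^{−rT}·N(−d₂) − S·N(−d₁) = 40.417846 − 23.091178 = 17.326668
φ(d₁) = (1/√(2π))·e^{−d₁²/2} = 0.242795
Θ = −S·φ(d₁)·σ/(2√T) + r·K·e^{−rT}·N(−d₂) = −5.417676 + 1.968349 = -3.449327

price = 17.326668
Θ = -3.449327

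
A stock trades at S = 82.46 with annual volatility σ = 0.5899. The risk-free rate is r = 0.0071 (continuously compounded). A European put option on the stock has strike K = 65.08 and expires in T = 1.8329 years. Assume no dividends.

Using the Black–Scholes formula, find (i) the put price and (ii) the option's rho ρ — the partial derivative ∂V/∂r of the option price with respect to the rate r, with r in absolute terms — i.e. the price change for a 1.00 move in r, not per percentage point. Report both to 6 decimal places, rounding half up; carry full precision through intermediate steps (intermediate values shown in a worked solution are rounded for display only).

price = 14.692075
ρ = -62.936334

σ√T = 0.5899·√1.8329 = 0.798634
d₁ = (ln(S/K) + (r+σ²/2)T) / (σ√T) = (ln(82.46/65.08) + (0.0071+0.5899²/2)·1.8329) / 0.798634 = (0.236696 + 0.331922) / 0.798634 = 0.711988
d₂ = d₁ − σ√T = 0.711988 − 0.798634 = -0.086646
e^{−rT} = e^{−0.0071·1.8329} = 0.987071
N(−d₁) = 0.238236,  N(−d₂) = 0.534524
Put price V = K·e^{−rT}·N(−d₂) − S·N(−d₁) = 34.337026 − 19.644951 = 14.692075
ρ = −K·T·e^{−rT}·N(−d₂) = -62.936334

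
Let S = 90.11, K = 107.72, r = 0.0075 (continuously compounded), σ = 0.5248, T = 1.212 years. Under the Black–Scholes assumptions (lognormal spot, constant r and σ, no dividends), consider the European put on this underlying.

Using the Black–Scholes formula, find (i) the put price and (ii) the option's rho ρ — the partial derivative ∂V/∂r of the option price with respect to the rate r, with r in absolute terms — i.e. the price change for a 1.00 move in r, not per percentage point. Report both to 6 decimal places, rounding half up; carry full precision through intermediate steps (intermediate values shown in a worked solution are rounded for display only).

price = 31.618810
ρ = -93.118138

σ√T = 0.5248·√1.212 = 0.577757
d₁ = (ln(S/K) + (r+σ²/2)T) / (σ√T) = (ln(90.11/107.72) + (0.0075+0.5248²/2)·1.212) / 0.577757 = (-0.178504 + 0.175992) / 0.577757 = -0.004349
d₂ = d₁ − σ√T = -0.004349 − 0.577757 = -0.582106
e^{−rT} = e^{−0.0075·1.212} = 0.990951
N(−d₁) = 0.501735,  N(−d₂) = 0.719752
Put price V = K·e^{−rT}·N(−d₂) − S·N(−d₁) = 76.830147 − 45.211337 = 31.618810
ρ = −K·T·e^{−rT}·N(−d₂) = -93.118138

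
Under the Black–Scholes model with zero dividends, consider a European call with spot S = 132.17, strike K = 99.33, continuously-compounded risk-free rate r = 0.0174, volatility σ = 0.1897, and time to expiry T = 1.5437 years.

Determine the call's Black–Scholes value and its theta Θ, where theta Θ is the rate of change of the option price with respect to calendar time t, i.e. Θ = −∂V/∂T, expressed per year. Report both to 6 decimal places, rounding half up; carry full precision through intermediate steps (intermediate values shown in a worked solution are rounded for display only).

σ√T = 0.1897·√1.5437 = 0.235694
d₁ = (ln(S/K) + (r+σ²/2)T) / (σ√T) = (ln(132.17/99.33) + (0.0174+0.1897²/2)·1.5437) / 0.235694 = (0.285641 + 0.054636) / 0.235694 = 1.443725
d₂ = d₁ − σ√T = 1.443725 − 0.235694 = 1.208031
e^{−rT} = e^{−0.0174·1.5437} = 0.973497
N(d₁) = 0.925592,  N(d₂) = 0.886482
Call price V = S·N(d₁) − K·e^{−rT}·N(d₂) = 122.335476 − 85.720602 = 36.614874
φ(d₁) = (1/√(2π))·e^{−d₁²/2} = 0.140702
Θ = −S·φ(d₁)·σ/(2√T) − r·K·e^{−rT}·N(d₂) = −1.419677 − 1.491538 = -2.911216

price = 36.614874
Θ = -2.911216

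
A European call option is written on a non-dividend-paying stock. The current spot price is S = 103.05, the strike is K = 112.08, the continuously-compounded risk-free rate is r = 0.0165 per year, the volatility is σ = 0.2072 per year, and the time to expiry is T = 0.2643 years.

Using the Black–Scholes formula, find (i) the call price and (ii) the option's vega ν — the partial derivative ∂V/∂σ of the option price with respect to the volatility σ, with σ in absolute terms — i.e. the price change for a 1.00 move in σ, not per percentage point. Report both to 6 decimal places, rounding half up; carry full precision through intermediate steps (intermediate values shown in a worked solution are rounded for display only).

price = 1.503261
ν = 16.607830

σ√T = 0.2072·√0.2643 = 0.106522
d₁ = (ln(S/K) + (r+σ²/2)T) / (σ√T) = (ln(103.05/112.08) + (0.0165+0.2072²/2)·0.2643) / 0.106522 = (-0.083999 + 0.010034) / 0.106522 = -0.694358
d₂ = d₁ − σ√T = -0.694358 − 0.106522 = -0.800879
e^{−rT} = e^{−0.0165·0.2643} = 0.995649
N(d₁) = 0.243729,  N(d₂) = 0.211601
Call price V = S·N(d₁) − K·e^{−rT}·N(d₂) = 25.116270 − 23.613009 = 1.503261
φ(d₁) = (1/√(2π))·e^{−d₁²/2} = 0.313485
ν = S·φ(d₁)·√T = 16.607830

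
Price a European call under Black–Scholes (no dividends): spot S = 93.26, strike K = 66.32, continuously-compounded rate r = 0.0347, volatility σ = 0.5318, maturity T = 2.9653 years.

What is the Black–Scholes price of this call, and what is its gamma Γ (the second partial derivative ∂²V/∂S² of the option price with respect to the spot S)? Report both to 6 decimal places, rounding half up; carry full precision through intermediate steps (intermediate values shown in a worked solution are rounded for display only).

σ√T = 0.5318·√2.9653 = 0.915762
d₁ = (ln(S/K) + (r+σ²/2)T) / (σ√T) = (ln(93.26/66.32) + (0.0347+0.5318²/2)·2.9653) / 0.915762 = (0.340900 + 0.522206) / 0.915762 = 0.942500
d₂ = d₁ − σ√T = 0.942500 − 0.915762 = 0.026738
e^{−rT} = e^{−0.0347·2.9653} = 0.902221
N(d₁) = 0.827032,  N(d₂) = 0.510666
Call price V = S·N(d₁) − K·e^{−rT}·N(d₂) = 77.128972 − 30.555825 = 46.573146
φ(d₁) = (1/√(2π))·e^{−d₁²/2} = 0.255868
Γ = φ(d₁) / (S·σ·√T) = 0.002996

price = 46.573146
Γ = 0.002996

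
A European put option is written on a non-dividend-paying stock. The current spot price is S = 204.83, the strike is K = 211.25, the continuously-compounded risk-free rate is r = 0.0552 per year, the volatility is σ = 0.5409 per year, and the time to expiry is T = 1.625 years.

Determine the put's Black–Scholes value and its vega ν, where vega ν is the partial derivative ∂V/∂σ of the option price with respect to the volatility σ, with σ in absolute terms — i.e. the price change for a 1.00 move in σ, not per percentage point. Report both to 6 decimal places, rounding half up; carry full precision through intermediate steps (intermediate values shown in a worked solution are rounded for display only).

σ√T = 0.5409·√1.625 = 0.689515
d₁ = (ln(S/K) + (r+σ²/2)T) / (σ√T) = (ln(204.83/211.25) + (0.0552+0.5409²/2)·1.625) / 0.689515 = (-0.030862 + 0.327415) / 0.689515 = 0.430090
d₂ = d₁ − σ√T = 0.430090 − 0.689515 = -0.259425
e^{−rT} = e^{−0.0552·1.625} = 0.914205
N(−d₁) = 0.333565,  N(−d₂) = 0.602346
Put price V = K·e^{−rT}·N(−d₂) − S·N(−d₁) = 116.328661 − 68.324133 = 48.004529
φ(d₁) = (1/√(2π))·e^{−d₁²/2} = 0.363700
ν = S·φ(d₁)·√T = 94.964868

price = 48.004529
ν = 94.964868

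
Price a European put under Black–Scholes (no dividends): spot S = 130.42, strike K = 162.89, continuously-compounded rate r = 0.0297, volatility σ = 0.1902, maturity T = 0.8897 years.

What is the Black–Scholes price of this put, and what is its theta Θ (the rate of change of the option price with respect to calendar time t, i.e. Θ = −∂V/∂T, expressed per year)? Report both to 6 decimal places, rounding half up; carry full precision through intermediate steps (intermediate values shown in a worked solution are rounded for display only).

price = 30.016742
Θ = 0.977721

σ√T = 0.1902·√0.8897 = 0.179404
d₁ = (ln(S/K) + (r+σ²/2)T) / (σ√T) = (ln(130.42/162.89) + (0.0297+0.1902²/2)·0.8897) / 0.179404 = (-0.222315 + 0.042517) / 0.179404 = -1.002196
d₂ = d₁ − σ√T = -1.002196 − 0.179404 = -1.181600
e^{−rT} = e^{−0.0297·0.8897} = 0.973922
N(−d₁) = 0.841876,  N(−d₂) = 0.881318
Put price V = K·e^{−rT}·N(−d₂) − S·N(−d₁) = 139.814160 − 109.797418 = 30.016742
φ(d₁) = (1/√(2π))·e^{−d₁²/2} = 0.241439
Θ = −S·φ(d₁)·σ/(2√T) + r·K·e^{−rT}·N(−d₂) = −3.174759 + 4.152481 = 0.977721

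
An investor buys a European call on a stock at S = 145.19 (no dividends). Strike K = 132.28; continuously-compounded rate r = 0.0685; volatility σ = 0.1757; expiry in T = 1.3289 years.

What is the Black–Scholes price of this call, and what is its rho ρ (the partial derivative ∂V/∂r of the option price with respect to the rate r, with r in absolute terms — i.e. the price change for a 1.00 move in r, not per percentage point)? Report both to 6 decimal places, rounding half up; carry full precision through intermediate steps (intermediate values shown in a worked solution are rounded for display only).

price = 27.059763
ρ = 126.858090

σ√T = 0.1757·√1.3289 = 0.202543
d₁ = (ln(S/K) + (r+σ²/2)T) / (σ√T) = (ln(145.19/132.28) + (0.0685+0.1757²/2)·1.3289) / 0.202543 = (0.093122 + 0.111542) / 0.202543 = 1.010470
d₂ = d₁ − σ√T = 1.010470 − 0.202543 = 0.807926
e^{−rT} = e^{−0.0685·1.3289} = 0.912991
N(d₁) = 0.843865,  N(d₂) = 0.790434
Call price V = S·N(d₁) − K·e^{−rT}·N(d₂) = 122.520738 − 95.460975 = 27.059763
ρ = K·T·e^{−rT}·N(d₂) = 126.858090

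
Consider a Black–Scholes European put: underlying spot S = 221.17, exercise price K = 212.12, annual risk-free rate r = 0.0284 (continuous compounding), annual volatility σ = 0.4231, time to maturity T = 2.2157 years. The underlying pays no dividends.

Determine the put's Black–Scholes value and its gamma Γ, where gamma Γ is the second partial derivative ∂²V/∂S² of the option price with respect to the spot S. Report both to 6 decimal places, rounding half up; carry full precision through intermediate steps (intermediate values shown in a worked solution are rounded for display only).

price = 41.646147
Γ = 0.002551

σ√T = 0.4231·√2.2157 = 0.629794
d₁ = (ln(S/K) + (r+σ²/2)T) / (σ√T) = (ln(221.17/212.12) + (0.0284+0.4231²/2)·2.2157) / 0.629794 = (0.041779 + 0.261246) / 0.629794 = 0.481150
d₂ = d₁ − σ√T = 0.481150 − 0.629794 = -0.148644
e^{−rT} = e^{−0.0284·2.2157} = 0.939013
N(−d₁) = 0.315205,  N(−d₂) = 0.559083
Put price V = K·e^{−rT}·N(−d₂) − S·N(−d₁) = 111.359998 − 69.713851 = 41.646147
φ(d₁) = (1/√(2π))·e^{−d₁²/2} = 0.355336
Γ = φ(d₁) / (S·σ·√T) = 0.002551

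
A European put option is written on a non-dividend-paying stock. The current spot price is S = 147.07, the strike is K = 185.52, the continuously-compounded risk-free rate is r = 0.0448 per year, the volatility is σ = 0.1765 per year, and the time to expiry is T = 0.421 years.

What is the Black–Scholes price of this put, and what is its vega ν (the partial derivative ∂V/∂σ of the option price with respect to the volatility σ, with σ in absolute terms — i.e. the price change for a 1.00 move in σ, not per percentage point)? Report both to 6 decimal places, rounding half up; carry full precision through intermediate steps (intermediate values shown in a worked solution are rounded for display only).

σ√T = 0.1765·√0.421 = 0.114521
d₁ = (ln(S/K) + (r+σ²/2)T) / (σ√T) = (ln(147.07/185.52) + (0.0448+0.1765²/2)·0.421) / 0.114521 = (-0.232254 + 0.025418) / 0.114521 = -1.806091
d₂ = d₁ − σ√T = -1.806091 − 0.114521 = -1.920612
e^{−rT} = e^{−0.0448·0.421} = 0.981316
N(−d₁) = 0.964548,  N(−d₂) = 0.972610
Put price V = K·e^{−rT}·N(−d₂) − S·N(−d₁) = 177.067231 − 141.856069 = 35.211162
φ(d₁) = (1/√(2π))·e^{−d₁²/2} = 0.078088
ν = S·φ(d₁)·√T = 7.451579

price = 35.211162
ν = 7.451579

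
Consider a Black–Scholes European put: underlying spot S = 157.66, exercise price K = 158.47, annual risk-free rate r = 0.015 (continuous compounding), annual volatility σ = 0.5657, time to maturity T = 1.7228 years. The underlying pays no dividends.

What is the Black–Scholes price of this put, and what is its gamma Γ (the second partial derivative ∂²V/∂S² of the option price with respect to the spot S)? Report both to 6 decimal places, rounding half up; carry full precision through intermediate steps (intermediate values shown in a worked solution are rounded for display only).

price = 43.583370
Γ = 0.003147

σ√T = 0.5657·√1.7228 = 0.742512
d₁ = (ln(S/K) + (r+σ²/2)T) / (σ√T) = (ln(157.66/158.47) + (0.015+0.5657²/2)·1.7228) / 0.742512 = (-0.005124 + 0.301504) / 0.742512 = 0.399158
d₂ = d₁ − σ√T = 0.399158 − 0.742512 = -0.343354
e^{−rT} = e^{−0.015·1.7228} = 0.974489
N(−d₁) = 0.344888,  N(−d₂) = 0.634334
Put price V = K·e^{−rT}·N(−d₂) − S·N(−d₁) = 97.958473 − 54.375102 = 43.583370
φ(d₁) = (1/√(2π))·e^{−d₁²/2} = 0.368394
Γ = φ(d₁) / (S·σ·√T) = 0.003147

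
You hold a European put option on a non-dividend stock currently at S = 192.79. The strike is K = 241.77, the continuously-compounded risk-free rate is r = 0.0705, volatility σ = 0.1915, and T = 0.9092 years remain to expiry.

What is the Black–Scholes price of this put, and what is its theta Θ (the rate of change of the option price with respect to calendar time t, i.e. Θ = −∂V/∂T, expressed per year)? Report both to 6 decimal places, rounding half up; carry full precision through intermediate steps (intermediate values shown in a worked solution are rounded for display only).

price = 37.873139
Θ = 7.752606

σ√T = 0.1915·√0.9092 = 0.182599
d₁ = (ln(S/K) + (r+σ²/2)T) / (σ√T) = (ln(192.79/241.77) + (0.0705+0.1915²/2)·0.9092) / 0.182599 = (-0.226385 + 0.080770) / 0.182599 = -0.797461
d₂ = d₁ − σ√T = -0.797461 − 0.182599 = -0.980060
e^{−rT} = e^{−0.0705·0.9092} = 0.937913
N(−d₁) = 0.787408,  N(−d₂) = 0.836472
Put price V = K·e^{−rT}·N(−d₂) − S·N(−d₁) = 189.677569 − 151.804430 = 37.873139
φ(d₁) = (1/√(2π))·e^{−d₁²/2} = 0.290280
Θ = −S·φ(d₁)·σ/(2√T) + r·K·e^{−rT}·N(−d₂) = −5.619663 + 13.372269 = 7.752606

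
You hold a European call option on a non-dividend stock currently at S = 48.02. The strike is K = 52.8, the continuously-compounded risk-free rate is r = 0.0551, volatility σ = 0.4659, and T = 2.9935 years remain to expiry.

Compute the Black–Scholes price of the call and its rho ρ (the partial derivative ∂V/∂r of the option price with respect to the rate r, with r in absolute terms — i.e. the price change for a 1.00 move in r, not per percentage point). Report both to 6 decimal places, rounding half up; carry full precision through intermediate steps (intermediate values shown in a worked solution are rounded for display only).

price = 16.201938
ρ = 50.385508

σ√T = 0.4659·√2.9935 = 0.806088
d₁ = (ln(S/K) + (r+σ²/2)T) / (σ√T) = (ln(48.02/52.8) + (0.0551+0.4659²/2)·2.9935) / 0.806088 = (-0.094894 + 0.489831) / 0.806088 = 0.489943
d₂ = d₁ − σ√T = 0.489943 − 0.806088 = -0.316145
e^{−rT} = e^{−0.0551·2.9935} = 0.847943
N(d₁) = 0.687913,  N(d₂) = 0.375946
Call price V = S·N(d₁) − K·e^{−rT}·N(d₂) = 33.033575 − 16.831638 = 16.201938
ρ = K·T·e^{−rT}·N(d₂) = 50.385508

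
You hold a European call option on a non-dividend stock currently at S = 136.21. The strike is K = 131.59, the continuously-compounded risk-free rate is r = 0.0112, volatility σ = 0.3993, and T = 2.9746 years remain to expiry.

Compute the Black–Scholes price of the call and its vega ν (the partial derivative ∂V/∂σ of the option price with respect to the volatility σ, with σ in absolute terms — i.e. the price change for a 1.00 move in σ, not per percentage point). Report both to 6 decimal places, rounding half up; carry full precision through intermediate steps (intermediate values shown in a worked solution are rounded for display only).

σ√T = 0.3993·√2.9746 = 0.688674
d₁ = (ln(S/K) + (r+σ²/2)T) / (σ√T) = (ln(136.21/131.59) + (0.0112+0.3993²/2)·2.9746) / 0.688674 = (0.034507 + 0.270451) / 0.688674 = 0.442819
d₂ = d₁ − σ√T = 0.442819 − 0.688674 = -0.245854
e^{−rT} = e^{−0.0112·2.9746} = 0.967233
N(d₁) = 0.671052,  N(d₂) = 0.402897
Call price V = S·N(d₁) − K·e^{−rT}·N(d₂) = 91.403968 − 51.280076 = 40.123892
φ(d₁) = (1/√(2π))·e^{−d₁²/2} = 0.361684
ν = S·φ(d₁)·√T = 84.967562

price = 40.123892
ν = 84.967562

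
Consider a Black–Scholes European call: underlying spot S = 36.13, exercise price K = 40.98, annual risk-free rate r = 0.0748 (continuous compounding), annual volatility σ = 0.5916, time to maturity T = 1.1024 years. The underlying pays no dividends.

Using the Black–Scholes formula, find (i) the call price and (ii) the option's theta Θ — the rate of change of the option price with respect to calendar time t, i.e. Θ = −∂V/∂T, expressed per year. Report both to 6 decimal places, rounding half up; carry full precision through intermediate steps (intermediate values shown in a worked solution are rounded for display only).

price = 8.225338
Θ = -4.937826

σ√T = 0.5916·√1.1024 = 0.621152
d₁ = (ln(S/K) + (r+σ²/2)T) / (σ√T) = (ln(36.13/40.98) + (0.0748+0.5916²/2)·1.1024) / 0.621152 = (-0.125961 + 0.275374) / 0.621152 = 0.240543
d₂ = d₁ − σ√T = 0.240543 − 0.621152 = -0.380609
e^{−rT} = e^{−0.0748·1.1024} = 0.920849
N(d₁) = 0.595045,  N(d₂) = 0.351747
Call price V = S·N(d₁) − K·e^{−rT}·N(d₂) = 21.498988 − 13.273650 = 8.225338
φ(d₁) = (1/√(2π))·e^{−d₁²/2} = 0.387566
Θ = −S·φ(d₁)·σ/(2√T) − r·K·e^{−rT}·N(d₂) = −3.944957 − 0.992869 = -4.937826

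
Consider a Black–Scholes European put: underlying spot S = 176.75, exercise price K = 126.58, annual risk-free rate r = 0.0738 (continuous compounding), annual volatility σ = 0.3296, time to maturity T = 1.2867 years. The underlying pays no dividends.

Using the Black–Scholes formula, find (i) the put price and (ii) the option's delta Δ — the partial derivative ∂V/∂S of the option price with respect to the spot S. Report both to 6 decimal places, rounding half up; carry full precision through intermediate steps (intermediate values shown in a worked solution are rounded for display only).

price = 3.293853
Δ = -0.091118

σ√T = 0.3296·√1.2867 = 0.373875
d₁ = (ln(S/K) + (r+σ²/2)T) / (σ√T) = (ln(176.75/126.58) + (0.0738+0.3296²/2)·1.2867) / 0.373875 = (0.333862 + 0.164850) / 0.373875 = 1.333900
d₂ = d₁ − σ√T = 1.333900 − 0.373875 = 0.960026
e^{−rT} = e^{−0.0738·1.2867} = 0.909411
N(−d₁) = 0.091118,  N(−d₂) = 0.168521
Put price V = K·e^{−rT}·N(−d₂) − S·N(−d₁) = 19.399006 − 16.105153 = 3.293853
Δ = −N(−d₁) = -0.091118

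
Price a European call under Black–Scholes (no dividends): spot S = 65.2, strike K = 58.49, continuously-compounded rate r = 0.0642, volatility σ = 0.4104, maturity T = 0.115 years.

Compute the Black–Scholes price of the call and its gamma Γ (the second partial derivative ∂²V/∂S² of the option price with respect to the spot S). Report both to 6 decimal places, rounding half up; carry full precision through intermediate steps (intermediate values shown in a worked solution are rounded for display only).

σ√T = 0.4104·√0.115 = 0.139173
d₁ = (ln(S/K) + (r+σ²/2)T) / (σ√T) = (ln(65.2/58.49) + (0.0642+0.4104²/2)·0.115) / 0.139173 = (0.108604 + 0.017068) / 0.139173 = 0.902983
d₂ = d₁ − σ√T = 0.902983 − 0.139173 = 0.763810
e^{−rT} = e^{−0.0642·0.115} = 0.992644
N(d₁) = 0.816733,  N(d₂) = 0.777510
Call price V = S·N(d₁) − K·e^{−rT}·N(d₂) = 53.250970 − 45.142030 = 8.108940
φ(d₁) = (1/√(2π))·e^{−d₁²/2} = 0.265371
Γ = φ(d₁) / (S·σ·√T) = 0.029245

price = 8.108940
Γ = 0.029245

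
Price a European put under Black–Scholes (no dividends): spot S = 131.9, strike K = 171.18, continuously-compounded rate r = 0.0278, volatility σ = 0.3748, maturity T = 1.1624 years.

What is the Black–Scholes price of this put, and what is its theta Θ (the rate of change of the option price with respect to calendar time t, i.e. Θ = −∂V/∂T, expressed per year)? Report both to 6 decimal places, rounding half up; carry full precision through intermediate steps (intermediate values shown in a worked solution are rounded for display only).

σ√T = 0.3748·√1.1624 = 0.404089
d₁ = (ln(S/K) + (r+σ²/2)T) / (σ√T) = (ln(131.9/171.18) + (0.0278+0.3748²/2)·1.1624) / 0.404089 = (-0.260672 + 0.113959) / 0.404089 = -0.363070
d₂ = d₁ − σ√T = -0.363070 − 0.404089 = -0.767159
e^{−rT} = e^{−0.0278·1.1624} = 0.968202
N(−d₁) = 0.641724,  N(−d₂) = 0.778507
Put price V = K·e^{−rT}·N(−d₂) − S·N(−d₁) = 129.027190 − 84.643362 = 44.383828
φ(d₁) = (1/√(2π))·e^{−d₁²/2} = 0.373496
Θ = −S·φ(d₁)·σ/(2√T) + r·K·e^{−rT}·N(−d₂) = −8.562928 + 3.586956 = -4.975973

price = 44.383828
Θ = -4.975973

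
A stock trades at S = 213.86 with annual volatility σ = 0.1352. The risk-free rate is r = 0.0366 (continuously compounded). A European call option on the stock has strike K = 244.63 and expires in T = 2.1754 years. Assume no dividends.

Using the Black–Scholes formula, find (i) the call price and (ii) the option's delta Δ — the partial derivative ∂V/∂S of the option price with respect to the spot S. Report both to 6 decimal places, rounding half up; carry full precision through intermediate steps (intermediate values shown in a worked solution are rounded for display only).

price = 12.092619
Δ = 0.430487

σ√T = 0.1352·√2.1754 = 0.199410
d₁ = (ln(S/K) + (r+σ²/2)T) / (σ√T) = (ln(213.86/244.63) + (0.0366+0.1352²/2)·2.1754) / 0.199410 = (-0.134425 + 0.099502) / 0.199410 = -0.175135
d₂ = d₁ − σ√T = -0.175135 − 0.199410 = -0.374544
e^{−rT} = e^{−0.0366·2.1754} = 0.923468
N(d₁) = 0.430487,  N(d₂) = 0.354000
Call price V = S·N(d₁) − K·e^{−rT}·N(d₂) = 92.063944 − 79.971324 = 12.092619
Δ = N(d₁) = 0.430487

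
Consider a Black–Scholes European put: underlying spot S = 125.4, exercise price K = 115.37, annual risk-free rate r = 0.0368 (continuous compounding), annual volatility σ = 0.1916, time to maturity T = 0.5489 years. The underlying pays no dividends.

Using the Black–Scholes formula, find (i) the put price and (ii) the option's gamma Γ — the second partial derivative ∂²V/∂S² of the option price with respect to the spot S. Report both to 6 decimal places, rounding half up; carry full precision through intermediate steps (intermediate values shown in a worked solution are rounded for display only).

σ√T = 0.1916·√0.5489 = 0.141952
d₁ = (ln(S/K) + (r+σ²/2)T) / (σ√T) = (ln(125.4/115.37) + (0.0368+0.1916²/2)·0.5489) / 0.141952 = (0.083364 + 0.030275) / 0.141952 = 0.800544
d₂ = d₁ − σ√T = 0.800544 − 0.141952 = 0.658592
e^{−rT} = e^{−0.0368·0.5489} = 0.980003
N(−d₁) = 0.211698,  N(−d₂) = 0.255079
Put price V = K·e^{−rT}·N(−d₂) − S·N(−d₁) = 28.839976 − 26.546902 = 2.293074
φ(d₁) = (1/√(2π))·e^{−d₁²/2} = 0.289565
Γ = φ(d₁) / (S·σ·√T) = 0.016267

price = 2.293074
Γ = 0.016267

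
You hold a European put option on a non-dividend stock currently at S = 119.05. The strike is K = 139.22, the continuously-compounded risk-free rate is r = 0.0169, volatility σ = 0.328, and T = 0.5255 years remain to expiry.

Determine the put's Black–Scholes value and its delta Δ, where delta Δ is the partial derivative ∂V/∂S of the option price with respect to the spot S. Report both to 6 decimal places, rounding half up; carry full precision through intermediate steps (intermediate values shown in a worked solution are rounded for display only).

σ√T = 0.328·√0.5255 = 0.237772
d₁ = (ln(S/K) + (r+σ²/2)T) / (σ√T) = (ln(119.05/139.22) + (0.0169+0.328²/2)·0.5255) / 0.237772 = (-0.156512 + 0.037149) / 0.237772 = -0.502008
d₂ = d₁ − σ√T = -0.502008 − 0.237772 = -0.739779
e^{−rT} = e^{−0.0169·0.5255} = 0.991158
N(−d₁) = 0.692169,  N(−d₂) = 0.770283
Put price V = K·e^{−rT}·N(−d₂) − S·N(−d₁) = 106.290637 − 82.402706 = 23.887931
Δ = −N(−d₁) = -0.692169

price = 23.887931
Δ = -0.692169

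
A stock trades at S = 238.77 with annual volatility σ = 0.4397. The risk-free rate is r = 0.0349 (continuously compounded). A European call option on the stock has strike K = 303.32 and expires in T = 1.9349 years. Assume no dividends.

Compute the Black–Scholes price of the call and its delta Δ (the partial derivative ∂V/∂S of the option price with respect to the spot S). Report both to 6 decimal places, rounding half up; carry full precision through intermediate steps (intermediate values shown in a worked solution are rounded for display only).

price = 42.743065
Δ = 0.509968

σ√T = 0.4397·√1.9349 = 0.611626
d₁ = (ln(S/K) + (r+σ²/2)T) / (σ√T) = (ln(238.77/303.32) + (0.0349+0.4397²/2)·1.9349) / 0.611626 = (-0.239288 + 0.254571) / 0.611626 = 0.024988
d₂ = d₁ − σ√T = 0.024988 − 0.611626 = -0.586638
e^{−rT} = e^{−0.0349·1.9349} = 0.934702
N(d₁) = 0.509968,  N(d₂) = 0.278724
Call price V = S·N(d₁) − K·e^{−rT}·N(d₂) = 121.765011 − 79.021946 = 42.743065
Δ = N(d₁) = 0.509968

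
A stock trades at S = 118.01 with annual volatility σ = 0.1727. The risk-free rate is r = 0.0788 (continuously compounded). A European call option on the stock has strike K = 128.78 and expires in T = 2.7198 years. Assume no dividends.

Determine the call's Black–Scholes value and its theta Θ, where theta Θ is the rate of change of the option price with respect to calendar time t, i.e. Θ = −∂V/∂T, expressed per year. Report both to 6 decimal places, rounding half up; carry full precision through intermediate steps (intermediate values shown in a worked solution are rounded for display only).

σ√T = 0.1727·√2.7198 = 0.284814
d₁ = (ln(S/K) + (r+σ²/2)T) / (σ√T) = (ln(118.01/128.78) + (0.0788+0.1727²/2)·2.7198) / 0.284814 = (-0.087336 + 0.254880) / 0.284814 = 0.588257
d₂ = d₁ − σ√T = 0.588257 − 0.284814 = 0.303443
e^{−rT} = e^{−0.0788·2.7198} = 0.807090
N(d₁) = 0.721820,  N(d₂) = 0.619224
Call price V = S·N(d₁) − K·e^{−rT}·N(d₂) = 85.181971 − 64.360286 = 20.821685
φ(d₁) = (1/√(2π))·e^{−d₁²/2} = 0.335558
Θ = −S·φ(d₁)·σ/(2√T) − r·K·e^{−rT}·N(d₂) = −2.073385 − 5.071591 = -7.144975

price = 20.821685
Θ = -7.144975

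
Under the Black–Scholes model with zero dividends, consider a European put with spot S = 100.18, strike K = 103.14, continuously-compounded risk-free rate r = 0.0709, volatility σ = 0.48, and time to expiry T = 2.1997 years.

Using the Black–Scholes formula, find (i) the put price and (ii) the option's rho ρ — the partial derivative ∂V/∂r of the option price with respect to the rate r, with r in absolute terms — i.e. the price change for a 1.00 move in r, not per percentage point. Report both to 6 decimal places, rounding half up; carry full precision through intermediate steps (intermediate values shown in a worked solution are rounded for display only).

σ√T = 0.48·√2.1997 = 0.711907
d₁ = (ln(S/K) + (r+σ²/2)T) / (σ√T) = (ln(100.18/103.14) + (0.0709+0.48²/2)·2.1997) / 0.711907 = (-0.029119 + 0.409364) / 0.711907 = 0.534123
d₂ = d₁ − σ√T = 0.534123 − 0.711907 = -0.177784
e^{−rT} = e^{−0.0709·2.1997} = 0.855595
N(−d₁) = 0.296628,  N(−d₂) = 0.570554
Put price V = K·e^{−rT}·N(−d₂) − S·N(−d₁) = 50.349083 − 29.716224 = 20.632859
ρ = −K·T·e^{−rT}·N(−d₂) = -110.752878

price = 20.632859
ρ = -110.752878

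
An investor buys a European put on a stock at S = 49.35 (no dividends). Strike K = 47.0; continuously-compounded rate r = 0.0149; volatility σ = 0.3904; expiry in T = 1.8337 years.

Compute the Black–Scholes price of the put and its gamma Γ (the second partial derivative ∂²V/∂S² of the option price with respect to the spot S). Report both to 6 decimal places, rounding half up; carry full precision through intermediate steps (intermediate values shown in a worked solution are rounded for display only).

price = 8.202892
Γ = 0.014069

σ√T = 0.3904·√1.8337 = 0.528657
d₁ = (ln(S/K) + (r+σ²/2)T) / (σ√T) = (ln(49.35/47.0) + (0.0149+0.3904²/2)·1.8337) / 0.528657 = (0.048790 + 0.167061) / 0.528657 = 0.408301
d₂ = d₁ − σ√T = 0.408301 − 0.528657 = -0.120356
e^{−rT} = e^{−0.0149·1.8337} = 0.973048
N(−d₁) = 0.341526,  N(−d₂) = 0.547899
Put price V = K·e^{−rT}·N(−d₂) − S·N(−d₁) = 25.057210 − 16.854318 = 8.202892
φ(d₁) = (1/√(2π))·e^{−d₁²/2} = 0.367037
Γ = φ(d₁) / (S·σ·√T) = 0.014069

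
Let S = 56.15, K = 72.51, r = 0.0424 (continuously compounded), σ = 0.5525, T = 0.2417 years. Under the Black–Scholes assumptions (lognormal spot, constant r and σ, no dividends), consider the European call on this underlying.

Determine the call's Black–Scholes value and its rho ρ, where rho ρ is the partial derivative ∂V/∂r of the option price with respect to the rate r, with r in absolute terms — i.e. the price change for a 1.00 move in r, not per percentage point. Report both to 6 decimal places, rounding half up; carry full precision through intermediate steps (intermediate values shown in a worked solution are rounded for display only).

price = 1.710551
ρ = 2.589883

σ√T = 0.5525·√0.2417 = 0.271626
d₁ = (ln(S/K) + (r+σ²/2)T) / (σ√T) = (ln(56.15/72.51) + (0.0424+0.5525²/2)·0.2417) / 0.271626 = (-0.255698 + 0.047138) / 0.271626 = -0.767820
d₂ = d₁ − σ√T = -0.767820 − 0.271626 = -1.039445
e^{−rT} = e^{−0.0424·0.2417} = 0.989804
N(d₁) = 0.221297,  N(d₂) = 0.149299
Call price V = S·N(d₁) − K·e^{−rT}·N(d₂) = 12.425831 − 10.715281 = 1.710551
ρ = K·T·e^{−rT}·N(d₂) = 2.589883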